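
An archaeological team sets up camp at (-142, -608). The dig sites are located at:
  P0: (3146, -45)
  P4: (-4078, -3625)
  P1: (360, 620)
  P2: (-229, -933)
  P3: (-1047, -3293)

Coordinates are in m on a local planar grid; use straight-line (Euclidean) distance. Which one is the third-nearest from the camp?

Distances from the camp ((-142, -608)):
P2: 336.4 m
P1: 1326.6 m
P3: 2833.4 m
P0: 3335.9 m
P4: 4959.3 m
The third-nearest is P3 at 2833.4 m.

P3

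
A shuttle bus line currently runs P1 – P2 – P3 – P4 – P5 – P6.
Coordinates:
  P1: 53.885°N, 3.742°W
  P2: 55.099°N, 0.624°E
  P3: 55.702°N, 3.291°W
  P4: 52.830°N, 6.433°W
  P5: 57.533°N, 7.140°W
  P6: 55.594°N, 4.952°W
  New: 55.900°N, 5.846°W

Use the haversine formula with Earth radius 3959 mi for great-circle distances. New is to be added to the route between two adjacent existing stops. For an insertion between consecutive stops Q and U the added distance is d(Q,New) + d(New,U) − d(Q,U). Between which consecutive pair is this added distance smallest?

between P5 and P6

Added distance for inserting New between each consecutive pair:
P1–P2: 227.3 mi
P2–P3: 200.1 mi
P3–P4: 78.2 mi
P4–P5: 10.3 mi
P5–P6: 6.0 mi
Smallest added distance is 6.0 mi, inserting between P5 and P6.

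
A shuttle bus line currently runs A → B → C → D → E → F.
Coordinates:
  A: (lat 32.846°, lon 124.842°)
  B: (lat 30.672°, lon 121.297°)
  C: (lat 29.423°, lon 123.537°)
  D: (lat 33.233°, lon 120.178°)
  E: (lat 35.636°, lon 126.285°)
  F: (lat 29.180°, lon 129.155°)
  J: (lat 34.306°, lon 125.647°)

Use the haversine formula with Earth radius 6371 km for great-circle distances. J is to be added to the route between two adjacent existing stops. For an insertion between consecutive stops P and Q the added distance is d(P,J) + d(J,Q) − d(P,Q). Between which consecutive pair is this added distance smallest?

Added distance for inserting J between each consecutive pair:
A–B: 339.6 km
B–C: 896.0 km
C–D: 567.4 km
D–E: 57.9 km
E–F: 51.6 km
Smallest added distance is 51.6 km, inserting between E and F.

between E and F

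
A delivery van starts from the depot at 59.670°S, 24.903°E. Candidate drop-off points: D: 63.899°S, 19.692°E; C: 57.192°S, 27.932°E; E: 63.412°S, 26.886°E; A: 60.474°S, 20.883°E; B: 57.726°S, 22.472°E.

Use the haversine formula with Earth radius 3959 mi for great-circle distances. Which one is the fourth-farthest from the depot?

B

Distances from the depot (59.670°S, 24.903°E):
D: 337.9 mi
E: 266.6 mi
C: 203.2 mi
B: 160.2 mi
A: 149.3 mi
The fourth-farthest is B at 160.2 mi.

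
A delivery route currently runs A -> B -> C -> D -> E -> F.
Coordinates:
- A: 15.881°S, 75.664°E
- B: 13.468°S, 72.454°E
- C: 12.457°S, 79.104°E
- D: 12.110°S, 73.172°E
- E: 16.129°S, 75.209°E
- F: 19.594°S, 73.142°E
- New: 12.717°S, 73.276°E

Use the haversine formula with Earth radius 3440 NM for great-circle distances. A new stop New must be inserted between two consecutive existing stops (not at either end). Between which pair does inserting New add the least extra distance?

between D and E

Added distance for inserting New between each consecutive pair:
A–B: 65.1 NM
B–C: 14.0 NM
C–D: 30.2 NM
D–E: 1.7 NM
E–F: 407.4 NM
Smallest added distance is 1.7 NM, inserting between D and E.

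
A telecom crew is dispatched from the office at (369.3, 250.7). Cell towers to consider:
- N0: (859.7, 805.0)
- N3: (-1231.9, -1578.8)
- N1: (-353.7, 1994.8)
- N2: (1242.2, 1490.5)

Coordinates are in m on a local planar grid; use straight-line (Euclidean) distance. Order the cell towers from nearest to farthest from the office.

Distances from the office:
N0 (859.7, 805.0): 740.1 m
N2 (1242.2, 1490.5): 1516.3 m
N1 (-353.7, 1994.8): 1888.0 m
N3 (-1231.9, -1578.8): 2431.2 m

N0, N2, N1, N3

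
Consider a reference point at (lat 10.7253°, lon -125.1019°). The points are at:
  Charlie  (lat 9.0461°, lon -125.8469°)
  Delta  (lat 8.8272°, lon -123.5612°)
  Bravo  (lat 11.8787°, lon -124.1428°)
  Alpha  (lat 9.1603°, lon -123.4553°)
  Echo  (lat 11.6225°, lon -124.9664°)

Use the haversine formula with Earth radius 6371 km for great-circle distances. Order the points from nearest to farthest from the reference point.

Echo, Bravo, Charlie, Alpha, Delta

Distance from the reference point at (lat 10.7253°, lon -125.1019°) to each:
Echo (lat 11.6225°, lon -124.9664°): 100.9 km
Bravo (lat 11.8787°, lon -124.1428°): 165.5 km
Charlie (lat 9.0461°, lon -125.8469°): 203.8 km
Alpha (lat 9.1603°, lon -123.4553°): 250.6 km
Delta (lat 8.8272°, lon -123.5612°): 270.3 km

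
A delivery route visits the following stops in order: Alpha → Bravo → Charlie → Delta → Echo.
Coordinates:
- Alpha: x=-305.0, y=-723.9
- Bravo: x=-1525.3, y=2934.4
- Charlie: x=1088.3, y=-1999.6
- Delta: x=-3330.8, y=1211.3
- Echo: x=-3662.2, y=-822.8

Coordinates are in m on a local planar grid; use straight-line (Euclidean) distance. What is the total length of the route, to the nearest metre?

16963 m

Leg distances:
Alpha→Bravo: 3856.5 m  (cumulative 3856.5 m)
Bravo→Charlie: 5583.5 m  (cumulative 9439.9 m)
Charlie→Delta: 5462.4 m  (cumulative 14902.4 m)
Delta→Echo: 2060.9 m  (cumulative 16963.3 m)
Total route length ≈ 16963 m.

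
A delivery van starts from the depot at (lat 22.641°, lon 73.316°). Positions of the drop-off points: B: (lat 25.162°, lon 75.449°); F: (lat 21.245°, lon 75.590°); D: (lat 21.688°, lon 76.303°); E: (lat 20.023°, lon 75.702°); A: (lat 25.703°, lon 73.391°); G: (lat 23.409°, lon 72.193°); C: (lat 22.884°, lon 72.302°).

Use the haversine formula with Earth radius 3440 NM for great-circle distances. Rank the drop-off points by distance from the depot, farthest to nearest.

E, B, A, D, F, G, C

Computing each great-circle distance from (lat 22.641°, lon 73.316°):
E (lat 20.023°, lon 75.702°): 206.2 NM
B (lat 25.162°, lon 75.449°): 191.3 NM
A (lat 25.703°, lon 73.391°): 183.9 NM
D (lat 21.688°, lon 76.303°): 175.7 NM
F (lat 21.245°, lon 75.590°): 151.9 NM
G (lat 23.409°, lon 72.193°): 77.3 NM
C (lat 22.884°, lon 72.302°): 58.0 NM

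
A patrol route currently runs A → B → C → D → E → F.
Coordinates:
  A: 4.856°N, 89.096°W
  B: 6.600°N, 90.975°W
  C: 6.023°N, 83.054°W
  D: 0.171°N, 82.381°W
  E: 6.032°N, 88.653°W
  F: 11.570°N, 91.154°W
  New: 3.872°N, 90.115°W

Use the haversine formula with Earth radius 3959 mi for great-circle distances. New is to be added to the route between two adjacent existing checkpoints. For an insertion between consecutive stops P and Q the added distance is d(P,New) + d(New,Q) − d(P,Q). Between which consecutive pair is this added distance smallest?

Added distance for inserting New between each consecutive pair:
A–B: 118.6 mi
B–C: 160.4 mi
C–D: 693.3 mi
D–E: 179.5 mi
E–F: 297.6 mi
Smallest added distance is 118.6 mi, inserting between A and B.

between A and B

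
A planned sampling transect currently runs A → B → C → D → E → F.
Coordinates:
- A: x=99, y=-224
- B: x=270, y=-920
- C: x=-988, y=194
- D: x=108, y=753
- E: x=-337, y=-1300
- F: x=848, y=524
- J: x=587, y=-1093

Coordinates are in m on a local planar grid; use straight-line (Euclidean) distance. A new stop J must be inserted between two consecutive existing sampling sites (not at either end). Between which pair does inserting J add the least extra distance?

Added distance for inserting J between each consecutive pair:
A–B: 641.1 m
B–C: 714.7 m
C–D: 2710.8 m
D–E: 753.4 m
E–F: 409.7 m
Smallest added distance is 409.7 m, inserting between E and F.

between E and F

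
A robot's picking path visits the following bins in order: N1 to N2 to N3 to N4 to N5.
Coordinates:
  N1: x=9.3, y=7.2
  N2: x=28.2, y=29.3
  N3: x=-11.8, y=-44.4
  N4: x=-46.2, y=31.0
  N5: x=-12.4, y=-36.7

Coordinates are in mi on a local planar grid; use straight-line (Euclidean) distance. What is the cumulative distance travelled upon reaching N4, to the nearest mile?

196 mi

Leg distances:
N1→N2: 29.1 mi  (cumulative 29.1 mi)
N2→N3: 83.9 mi  (cumulative 112.9 mi)
N3→N4: 82.9 mi  (cumulative 195.8 mi)
Cumulative distance at N4 ≈ 196 mi.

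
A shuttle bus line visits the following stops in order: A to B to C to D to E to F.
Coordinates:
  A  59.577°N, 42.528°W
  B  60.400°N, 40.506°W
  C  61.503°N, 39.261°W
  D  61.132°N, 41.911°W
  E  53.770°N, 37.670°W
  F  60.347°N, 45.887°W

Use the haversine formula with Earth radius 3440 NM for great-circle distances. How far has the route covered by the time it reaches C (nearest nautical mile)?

Leg distances:
A→B: 78.3 NM  (cumulative 78.3 NM)
B→C: 75.5 NM  (cumulative 153.8 NM)
Cumulative distance at C ≈ 154 NM.

154 NM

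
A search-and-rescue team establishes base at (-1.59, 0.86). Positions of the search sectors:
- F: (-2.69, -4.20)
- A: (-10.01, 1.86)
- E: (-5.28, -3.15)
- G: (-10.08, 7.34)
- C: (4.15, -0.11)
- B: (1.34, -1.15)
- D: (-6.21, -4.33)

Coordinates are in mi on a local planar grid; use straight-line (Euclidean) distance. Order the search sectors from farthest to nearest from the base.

Distance from the base at (-1.59, 0.86) to each:
G (-10.08, 7.34): 10.7 mi
A (-10.01, 1.86): 8.5 mi
D (-6.21, -4.33): 6.9 mi
C (4.15, -0.11): 5.8 mi
E (-5.28, -3.15): 5.4 mi
F (-2.69, -4.20): 5.2 mi
B (1.34, -1.15): 3.6 mi

G, A, D, C, E, F, B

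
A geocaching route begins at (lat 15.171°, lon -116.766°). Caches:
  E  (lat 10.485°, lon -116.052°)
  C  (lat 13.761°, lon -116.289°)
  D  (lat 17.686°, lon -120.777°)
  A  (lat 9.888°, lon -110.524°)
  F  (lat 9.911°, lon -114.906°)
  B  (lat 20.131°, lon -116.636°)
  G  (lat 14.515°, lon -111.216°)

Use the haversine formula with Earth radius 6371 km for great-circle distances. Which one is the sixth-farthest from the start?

Distance to each, sorted:
A: 896.5 km
F: 618.7 km
G: 601.0 km
B: 551.7 km
E: 526.8 km
D: 511.0 km
C: 165.0 km
The sixth-farthest is D at 511.0 km.

D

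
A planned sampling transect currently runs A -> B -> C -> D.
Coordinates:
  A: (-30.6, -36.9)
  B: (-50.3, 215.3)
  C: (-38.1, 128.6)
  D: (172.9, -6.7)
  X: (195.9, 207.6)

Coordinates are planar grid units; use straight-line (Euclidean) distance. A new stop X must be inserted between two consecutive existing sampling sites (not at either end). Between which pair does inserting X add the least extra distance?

between C and D

Added distance for inserting X between each consecutive pair:
A–B: 326.6
B–C: 405.7
C–D: 211.9
Smallest added distance is 211.9, inserting between C and D.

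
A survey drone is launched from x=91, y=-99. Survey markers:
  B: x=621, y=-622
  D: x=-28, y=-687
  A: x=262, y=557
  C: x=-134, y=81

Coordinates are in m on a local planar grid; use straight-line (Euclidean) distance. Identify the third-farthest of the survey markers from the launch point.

D

Distance to each, sorted:
B: 744.6 m
A: 677.9 m
D: 599.9 m
C: 288.1 m
The third-farthest is D at 599.9 m.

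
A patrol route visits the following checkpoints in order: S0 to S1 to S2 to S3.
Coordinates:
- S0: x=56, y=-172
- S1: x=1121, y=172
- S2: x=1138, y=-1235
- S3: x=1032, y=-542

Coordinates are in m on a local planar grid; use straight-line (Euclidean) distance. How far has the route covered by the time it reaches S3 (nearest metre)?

Leg distances:
S0→S1: 1119.2 m  (cumulative 1119.2 m)
S1→S2: 1407.1 m  (cumulative 2526.3 m)
S2→S3: 701.1 m  (cumulative 3227.3 m)
Cumulative distance at S3 ≈ 3227 m.

3227 m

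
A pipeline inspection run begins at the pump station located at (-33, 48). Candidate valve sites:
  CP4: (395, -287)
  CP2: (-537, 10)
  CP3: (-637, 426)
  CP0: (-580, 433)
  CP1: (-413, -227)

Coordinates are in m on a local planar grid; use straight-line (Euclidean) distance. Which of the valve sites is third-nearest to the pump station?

Distance to each, sorted:
CP1: 469.1 m
CP2: 505.4 m
CP4: 543.5 m
CP0: 668.9 m
CP3: 712.5 m
The third-nearest is CP4 at 543.5 m.

CP4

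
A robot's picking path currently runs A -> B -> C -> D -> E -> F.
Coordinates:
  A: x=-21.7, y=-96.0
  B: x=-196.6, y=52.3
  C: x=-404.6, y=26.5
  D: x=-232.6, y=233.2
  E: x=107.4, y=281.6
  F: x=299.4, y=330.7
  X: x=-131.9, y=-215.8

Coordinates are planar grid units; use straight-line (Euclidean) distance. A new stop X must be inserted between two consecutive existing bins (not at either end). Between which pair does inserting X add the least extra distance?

between A and B

Added distance for inserting X between each consecutive pair:
A–B: 209.3
B–C: 431.0
C–D: 556.0
D–E: 668.7
E–F: 1050.0
Smallest added distance is 209.3, inserting between A and B.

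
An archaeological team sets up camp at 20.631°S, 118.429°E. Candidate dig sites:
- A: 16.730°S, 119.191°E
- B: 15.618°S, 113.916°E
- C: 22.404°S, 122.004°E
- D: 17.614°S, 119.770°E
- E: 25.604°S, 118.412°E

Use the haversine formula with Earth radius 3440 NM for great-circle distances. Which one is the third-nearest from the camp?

Distance to each, sorted:
D: 196.5 NM
C: 226.3 NM
A: 238.2 NM
E: 298.6 NM
B: 396.0 NM
The third-nearest is A at 238.2 NM.

A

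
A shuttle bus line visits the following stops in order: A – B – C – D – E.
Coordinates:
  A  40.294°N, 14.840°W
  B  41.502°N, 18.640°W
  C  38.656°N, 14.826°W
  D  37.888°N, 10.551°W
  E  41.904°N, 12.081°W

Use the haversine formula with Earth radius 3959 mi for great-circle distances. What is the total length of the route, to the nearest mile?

1024 mi

Leg distances:
A→B: 215.3 mi  (cumulative 215.3 mi)
B→C: 281.6 mi  (cumulative 496.9 mi)
C→D: 237.9 mi  (cumulative 734.8 mi)
D→E: 289.1 mi  (cumulative 1023.9 mi)
Total route length ≈ 1024 mi.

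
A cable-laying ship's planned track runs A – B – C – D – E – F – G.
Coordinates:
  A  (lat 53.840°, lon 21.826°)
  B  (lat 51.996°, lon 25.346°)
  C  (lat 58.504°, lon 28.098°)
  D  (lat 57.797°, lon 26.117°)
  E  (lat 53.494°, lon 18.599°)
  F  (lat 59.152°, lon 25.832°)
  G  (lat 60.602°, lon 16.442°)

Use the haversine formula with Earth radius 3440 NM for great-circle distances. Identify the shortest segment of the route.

C–D

Leg distances:
A→B: 168.8 NM
B→C: 401.8 NM
C→D: 75.8 NM
D→E: 362.4 NM
E→F: 415.9 NM
F→G: 295.7 NM
The shortest leg is C–D at 75.8 NM.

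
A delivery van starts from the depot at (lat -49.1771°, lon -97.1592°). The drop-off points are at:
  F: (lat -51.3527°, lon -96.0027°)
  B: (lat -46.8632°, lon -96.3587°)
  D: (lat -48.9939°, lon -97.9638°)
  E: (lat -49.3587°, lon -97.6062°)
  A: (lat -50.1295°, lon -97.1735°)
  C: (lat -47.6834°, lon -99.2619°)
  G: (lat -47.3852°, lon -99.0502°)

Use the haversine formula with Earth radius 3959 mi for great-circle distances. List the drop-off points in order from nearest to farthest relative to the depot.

Computing each great-circle distance from (lat -49.1771°, lon -97.1592°):
E (lat -49.3587°, lon -97.6062°): 23.7 mi
D (lat -48.9939°, lon -97.9638°): 38.5 mi
A (lat -50.1295°, lon -97.1735°): 65.8 mi
C (lat -47.6834°, lon -99.2619°): 141.2 mi
G (lat -47.3852°, lon -99.0502°): 151.3 mi
F (lat -51.3527°, lon -96.0027°): 158.8 mi
B (lat -46.8632°, lon -96.3587°): 164.1 mi

E, D, A, C, G, F, B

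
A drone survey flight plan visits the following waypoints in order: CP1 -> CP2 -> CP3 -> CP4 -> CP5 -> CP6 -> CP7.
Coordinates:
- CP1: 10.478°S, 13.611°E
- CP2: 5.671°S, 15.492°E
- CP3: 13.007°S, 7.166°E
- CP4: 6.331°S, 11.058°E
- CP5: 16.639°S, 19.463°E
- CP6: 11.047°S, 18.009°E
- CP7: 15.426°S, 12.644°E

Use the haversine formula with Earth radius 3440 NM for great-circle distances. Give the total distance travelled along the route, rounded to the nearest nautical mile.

Leg distances:
CP1→CP2: 309.5 NM  (cumulative 309.5 NM)
CP2→CP3: 661.0 NM  (cumulative 970.5 NM)
CP3→CP4: 462.2 NM  (cumulative 1432.7 NM)
CP4→CP5: 791.7 NM  (cumulative 2224.5 NM)
CP5→CP6: 346.3 NM  (cumulative 2570.7 NM)
CP6→CP7: 409.1 NM  (cumulative 2979.8 NM)
Total route length ≈ 2980 NM.

2980 NM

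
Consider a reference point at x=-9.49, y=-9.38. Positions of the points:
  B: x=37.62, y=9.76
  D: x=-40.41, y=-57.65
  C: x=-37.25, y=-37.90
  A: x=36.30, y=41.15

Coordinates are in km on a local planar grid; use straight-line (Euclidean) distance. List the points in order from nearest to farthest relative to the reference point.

C, B, D, A

Distance from the reference point at x=-9.49, y=-9.38 to each:
C x=-37.25, y=-37.90: 39.8 km
B x=37.62, y=9.76: 50.8 km
D x=-40.41, y=-57.65: 57.3 km
A x=36.30, y=41.15: 68.2 km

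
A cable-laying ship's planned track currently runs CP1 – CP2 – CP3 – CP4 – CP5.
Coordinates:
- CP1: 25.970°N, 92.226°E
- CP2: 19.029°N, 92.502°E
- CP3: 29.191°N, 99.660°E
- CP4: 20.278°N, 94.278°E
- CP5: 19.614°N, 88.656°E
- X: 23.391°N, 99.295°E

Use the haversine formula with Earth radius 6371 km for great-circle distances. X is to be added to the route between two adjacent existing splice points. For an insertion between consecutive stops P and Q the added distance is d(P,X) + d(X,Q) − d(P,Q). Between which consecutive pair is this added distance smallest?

Added distance for inserting X between each consecutive pair:
CP1–CP2: 852.0 km
CP2–CP3: 158.3 km
CP3–CP4: 138.8 km
CP4–CP5: 1208.2 km
Smallest added distance is 138.8 km, inserting between CP3 and CP4.

between CP3 and CP4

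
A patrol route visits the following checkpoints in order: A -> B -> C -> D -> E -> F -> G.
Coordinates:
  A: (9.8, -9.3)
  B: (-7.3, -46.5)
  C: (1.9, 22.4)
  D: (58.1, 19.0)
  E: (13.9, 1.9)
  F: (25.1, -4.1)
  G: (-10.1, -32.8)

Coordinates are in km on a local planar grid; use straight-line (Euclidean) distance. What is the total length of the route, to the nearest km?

Leg distances:
A→B: 40.9 km  (cumulative 40.9 km)
B→C: 69.5 km  (cumulative 110.5 km)
C→D: 56.3 km  (cumulative 166.8 km)
D→E: 47.4 km  (cumulative 214.1 km)
E→F: 12.7 km  (cumulative 226.9 km)
F→G: 45.4 km  (cumulative 272.3 km)
Total route length ≈ 272 km.

272 km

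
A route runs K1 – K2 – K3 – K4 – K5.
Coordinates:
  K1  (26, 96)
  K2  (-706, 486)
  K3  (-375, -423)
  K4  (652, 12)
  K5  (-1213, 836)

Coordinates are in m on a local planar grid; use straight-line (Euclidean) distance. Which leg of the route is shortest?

K1–K2

Leg distances:
K1→K2: 829.4 m
K2→K3: 967.4 m
K3→K4: 1115.3 m
K4→K5: 2038.9 m
The shortest leg is K1–K2 at 829.4 m.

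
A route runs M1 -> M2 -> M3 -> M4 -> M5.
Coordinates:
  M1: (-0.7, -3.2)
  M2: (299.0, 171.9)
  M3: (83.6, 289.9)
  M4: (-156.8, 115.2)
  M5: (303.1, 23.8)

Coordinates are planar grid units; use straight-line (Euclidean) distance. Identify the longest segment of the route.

M4–M5

Leg distances:
M1→M2: 347.1
M2→M3: 245.6
M3→M4: 297.2
M4→M5: 468.9
The longest leg is M4–M5 at 468.9.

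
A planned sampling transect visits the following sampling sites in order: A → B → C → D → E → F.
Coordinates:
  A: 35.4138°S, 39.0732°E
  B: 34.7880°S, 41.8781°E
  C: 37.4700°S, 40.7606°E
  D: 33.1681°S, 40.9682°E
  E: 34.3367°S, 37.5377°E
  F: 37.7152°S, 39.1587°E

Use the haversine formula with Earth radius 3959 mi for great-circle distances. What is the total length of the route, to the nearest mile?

Leg distances:
A→B: 164.3 mi  (cumulative 164.3 mi)
B→C: 195.5 mi  (cumulative 359.9 mi)
C→D: 297.5 mi  (cumulative 657.4 mi)
D→E: 213.0 mi  (cumulative 870.3 mi)
E→F: 250.4 mi  (cumulative 1120.7 mi)
Total route length ≈ 1121 mi.

1121 mi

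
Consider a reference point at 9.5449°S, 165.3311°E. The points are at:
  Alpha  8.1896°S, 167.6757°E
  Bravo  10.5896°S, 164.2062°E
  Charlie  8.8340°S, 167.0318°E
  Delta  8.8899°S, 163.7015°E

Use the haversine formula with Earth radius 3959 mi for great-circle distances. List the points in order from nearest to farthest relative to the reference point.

Bravo, Delta, Charlie, Alpha

Distances from the reference point:
Bravo 10.5896°S, 164.2062°E: 105.2 mi
Delta 8.8899°S, 163.7015°E: 120.0 mi
Charlie 8.8340°S, 167.0318°E: 126.0 mi
Alpha 8.1896°S, 167.6757°E: 185.4 mi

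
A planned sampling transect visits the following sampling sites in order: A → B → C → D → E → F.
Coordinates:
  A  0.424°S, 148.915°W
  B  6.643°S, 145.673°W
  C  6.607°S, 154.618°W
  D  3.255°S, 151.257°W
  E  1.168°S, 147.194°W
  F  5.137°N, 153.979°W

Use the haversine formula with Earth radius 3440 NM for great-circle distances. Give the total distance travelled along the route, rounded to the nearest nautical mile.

Leg distances:
A→B: 420.9 NM  (cumulative 420.9 NM)
B→C: 533.5 NM  (cumulative 954.3 NM)
C→D: 284.4 NM  (cumulative 1238.8 NM)
D→E: 274.1 NM  (cumulative 1512.8 NM)
E→F: 555.8 NM  (cumulative 2068.6 NM)
Total route length ≈ 2069 NM.

2069 NM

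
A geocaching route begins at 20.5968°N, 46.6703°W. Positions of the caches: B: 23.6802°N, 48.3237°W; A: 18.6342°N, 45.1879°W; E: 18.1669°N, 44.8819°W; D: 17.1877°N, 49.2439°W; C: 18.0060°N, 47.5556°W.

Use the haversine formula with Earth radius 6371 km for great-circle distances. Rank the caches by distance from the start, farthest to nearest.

D, B, E, C, A

Distance from the start at 20.5968°N, 46.6703°W to each:
D 17.1877°N, 49.2439°W: 465.8 km
B 23.6802°N, 48.3237°W: 382.8 km
E 18.1669°N, 44.8819°W: 328.9 km
C 18.0060°N, 47.5556°W: 302.7 km
A 18.6342°N, 45.1879°W: 267.8 km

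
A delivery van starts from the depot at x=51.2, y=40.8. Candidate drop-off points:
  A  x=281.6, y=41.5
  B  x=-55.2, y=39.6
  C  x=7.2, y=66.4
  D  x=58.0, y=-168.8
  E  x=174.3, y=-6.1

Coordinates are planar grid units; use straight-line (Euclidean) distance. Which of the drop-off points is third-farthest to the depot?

Distance to each, sorted:
A: 230.4
D: 209.7
E: 131.7
B: 106.4
C: 50.9
The third-farthest is E at 131.7.

E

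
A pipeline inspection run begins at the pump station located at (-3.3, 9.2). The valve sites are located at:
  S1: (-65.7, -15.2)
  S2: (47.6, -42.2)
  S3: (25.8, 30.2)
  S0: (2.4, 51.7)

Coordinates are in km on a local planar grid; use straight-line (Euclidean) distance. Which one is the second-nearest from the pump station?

S0

Distances from the pump station ((-3.3, 9.2)):
S3: 35.9 km
S0: 42.9 km
S1: 67.0 km
S2: 72.3 km
The second-nearest is S0 at 42.9 km.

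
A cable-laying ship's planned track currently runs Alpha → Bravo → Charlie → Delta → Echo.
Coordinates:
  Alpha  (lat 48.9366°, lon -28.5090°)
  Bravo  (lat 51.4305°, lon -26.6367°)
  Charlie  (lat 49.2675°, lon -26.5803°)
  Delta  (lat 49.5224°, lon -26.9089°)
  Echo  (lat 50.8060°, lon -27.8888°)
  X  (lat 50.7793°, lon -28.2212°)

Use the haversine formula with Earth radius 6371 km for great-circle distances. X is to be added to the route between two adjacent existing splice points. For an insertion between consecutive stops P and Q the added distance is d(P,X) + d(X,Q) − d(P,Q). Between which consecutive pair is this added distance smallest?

Added distance for inserting X between each consecutive pair:
Alpha–Bravo: 30.5 km
Bravo–Charlie: 96.6 km
Charlie–Delta: 336.1 km
Delta–Echo: 32.8 km
Smallest added distance is 30.5 km, inserting between Alpha and Bravo.

between Alpha and Bravo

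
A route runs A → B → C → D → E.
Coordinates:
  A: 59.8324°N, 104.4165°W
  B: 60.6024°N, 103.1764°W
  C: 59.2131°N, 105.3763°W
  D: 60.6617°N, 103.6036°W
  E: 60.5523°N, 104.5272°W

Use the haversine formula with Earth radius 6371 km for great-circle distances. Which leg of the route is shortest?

Leg distances:
A→B: 109.6 km
B→C: 197.2 km
C→D: 188.9 km
D→E: 51.9 km
The shortest leg is D–E at 51.9 km.

D–E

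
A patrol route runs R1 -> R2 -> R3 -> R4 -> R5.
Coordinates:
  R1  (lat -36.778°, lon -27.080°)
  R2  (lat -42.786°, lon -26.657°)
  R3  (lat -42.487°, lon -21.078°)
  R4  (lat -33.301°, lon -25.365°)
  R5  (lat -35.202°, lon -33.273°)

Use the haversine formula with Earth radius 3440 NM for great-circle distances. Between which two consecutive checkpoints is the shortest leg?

R2–R3

Leg distances:
R1→R2: 361.2 NM
R2→R3: 247.0 NM
R3→R4: 587.5 NM
R4→R5: 408.6 NM
The shortest leg is R2–R3 at 247.0 NM.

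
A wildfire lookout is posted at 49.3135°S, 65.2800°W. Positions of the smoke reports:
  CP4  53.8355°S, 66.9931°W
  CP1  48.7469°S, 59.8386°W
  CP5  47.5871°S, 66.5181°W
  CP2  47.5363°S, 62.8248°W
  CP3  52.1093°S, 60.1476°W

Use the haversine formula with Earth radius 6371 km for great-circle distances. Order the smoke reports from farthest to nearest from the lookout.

CP4, CP3, CP1, CP2, CP5

Computing each great-circle distance from 49.3135°S, 65.2800°W:
CP4 53.8355°S, 66.9931°W: 516.5 km
CP3 52.1093°S, 60.1476°W: 476.5 km
CP1 48.7469°S, 59.8386°W: 401.6 km
CP2 47.5363°S, 62.8248°W: 268.1 km
CP5 47.5871°S, 66.5181°W: 212.6 km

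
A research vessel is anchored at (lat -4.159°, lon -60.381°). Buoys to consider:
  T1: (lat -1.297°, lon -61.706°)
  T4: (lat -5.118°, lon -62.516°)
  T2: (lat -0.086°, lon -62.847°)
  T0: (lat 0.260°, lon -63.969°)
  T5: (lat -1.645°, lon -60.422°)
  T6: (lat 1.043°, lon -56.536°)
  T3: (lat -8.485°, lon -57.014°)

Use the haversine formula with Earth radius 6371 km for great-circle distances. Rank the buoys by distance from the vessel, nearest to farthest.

Distances from the vessel:
T4 (lat -5.118°, lon -62.516°): 259.5 km
T5 (lat -1.645°, lon -60.422°): 279.6 km
T1 (lat -1.297°, lon -61.706°): 350.6 km
T2 (lat -0.086°, lon -62.847°): 529.3 km
T3 (lat -8.485°, lon -57.014°): 608.1 km
T0 (lat 0.260°, lon -63.969°): 632.7 km
T6 (lat 1.043°, lon -56.536°): 719.1 km

T4, T5, T1, T2, T3, T0, T6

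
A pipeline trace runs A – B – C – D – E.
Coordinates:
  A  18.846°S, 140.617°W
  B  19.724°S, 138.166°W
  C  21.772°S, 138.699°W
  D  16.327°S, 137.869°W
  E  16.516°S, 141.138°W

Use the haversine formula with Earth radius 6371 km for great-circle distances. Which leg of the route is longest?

Leg distances:
A→B: 275.1 km
B→C: 234.4 km
C→D: 611.7 km
D→E: 349.3 km
The longest leg is C–D at 611.7 km.

C–D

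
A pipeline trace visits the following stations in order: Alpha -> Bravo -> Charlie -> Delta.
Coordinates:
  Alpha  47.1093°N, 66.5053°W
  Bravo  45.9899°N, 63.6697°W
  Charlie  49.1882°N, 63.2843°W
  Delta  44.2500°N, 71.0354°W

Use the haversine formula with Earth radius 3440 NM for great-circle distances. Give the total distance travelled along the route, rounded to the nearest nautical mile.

763 NM

Leg distances:
Alpha→Bravo: 135.0 NM  (cumulative 135.0 NM)
Bravo→Charlie: 192.7 NM  (cumulative 327.6 NM)
Charlie→Delta: 435.1 NM  (cumulative 762.8 NM)
Total route length ≈ 763 NM.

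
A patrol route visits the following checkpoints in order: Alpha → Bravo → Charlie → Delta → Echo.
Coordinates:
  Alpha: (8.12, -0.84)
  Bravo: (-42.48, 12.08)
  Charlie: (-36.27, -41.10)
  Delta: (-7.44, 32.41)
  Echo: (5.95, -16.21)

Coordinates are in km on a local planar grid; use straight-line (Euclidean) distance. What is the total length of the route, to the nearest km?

Leg distances:
Alpha→Bravo: 52.2 km  (cumulative 52.2 km)
Bravo→Charlie: 53.5 km  (cumulative 105.8 km)
Charlie→Delta: 79.0 km  (cumulative 184.7 km)
Delta→Echo: 50.4 km  (cumulative 235.2 km)
Total route length ≈ 235 km.

235 km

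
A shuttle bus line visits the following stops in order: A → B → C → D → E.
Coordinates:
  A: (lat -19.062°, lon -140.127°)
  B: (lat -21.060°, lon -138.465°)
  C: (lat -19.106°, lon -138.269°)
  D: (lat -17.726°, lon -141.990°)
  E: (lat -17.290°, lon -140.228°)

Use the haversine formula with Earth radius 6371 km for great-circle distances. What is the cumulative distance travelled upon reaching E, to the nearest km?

1115 km

Leg distances:
A→B: 281.9 km  (cumulative 281.9 km)
B→C: 218.2 km  (cumulative 500.2 km)
C→D: 421.5 km  (cumulative 921.6 km)
D→E: 193.0 km  (cumulative 1114.7 km)
Cumulative distance at E ≈ 1115 km.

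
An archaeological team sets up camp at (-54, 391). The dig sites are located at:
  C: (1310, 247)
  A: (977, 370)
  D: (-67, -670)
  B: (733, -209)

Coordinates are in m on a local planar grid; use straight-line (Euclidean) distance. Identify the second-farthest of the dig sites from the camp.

Distances from the camp ((-54, 391)):
C: 1371.6 m
D: 1061.1 m
A: 1031.2 m
B: 989.6 m
The second-farthest is D at 1061.1 m.

D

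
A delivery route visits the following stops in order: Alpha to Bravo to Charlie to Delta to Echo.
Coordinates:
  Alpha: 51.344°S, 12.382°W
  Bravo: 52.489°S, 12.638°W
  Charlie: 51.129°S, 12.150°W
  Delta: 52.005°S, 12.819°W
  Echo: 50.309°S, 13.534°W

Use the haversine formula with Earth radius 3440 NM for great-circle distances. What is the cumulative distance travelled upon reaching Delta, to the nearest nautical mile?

211 NM

Leg distances:
Alpha→Bravo: 69.4 NM  (cumulative 69.4 NM)
Bravo→Charlie: 83.6 NM  (cumulative 153.0 NM)
Charlie→Delta: 58.2 NM  (cumulative 211.3 NM)
Cumulative distance at Delta ≈ 211 NM.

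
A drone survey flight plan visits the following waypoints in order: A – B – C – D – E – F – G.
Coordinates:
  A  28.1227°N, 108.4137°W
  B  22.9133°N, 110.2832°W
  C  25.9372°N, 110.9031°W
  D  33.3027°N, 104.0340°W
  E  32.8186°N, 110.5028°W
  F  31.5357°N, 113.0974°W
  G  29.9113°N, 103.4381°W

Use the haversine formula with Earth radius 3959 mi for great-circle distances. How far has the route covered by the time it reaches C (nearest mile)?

591 mi

Leg distances:
A→B: 378.3 mi  (cumulative 378.3 mi)
B→C: 212.6 mi  (cumulative 590.9 mi)
Cumulative distance at C ≈ 591 mi.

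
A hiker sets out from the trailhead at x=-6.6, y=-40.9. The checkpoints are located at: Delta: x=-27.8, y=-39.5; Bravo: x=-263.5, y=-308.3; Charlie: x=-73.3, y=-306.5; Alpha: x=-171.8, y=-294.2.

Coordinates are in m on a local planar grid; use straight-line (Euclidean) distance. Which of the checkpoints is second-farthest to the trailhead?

Alpha

Distance to each, sorted:
Bravo: 370.8 m
Alpha: 302.4 m
Charlie: 273.8 m
Delta: 21.2 m
The second-farthest is Alpha at 302.4 m.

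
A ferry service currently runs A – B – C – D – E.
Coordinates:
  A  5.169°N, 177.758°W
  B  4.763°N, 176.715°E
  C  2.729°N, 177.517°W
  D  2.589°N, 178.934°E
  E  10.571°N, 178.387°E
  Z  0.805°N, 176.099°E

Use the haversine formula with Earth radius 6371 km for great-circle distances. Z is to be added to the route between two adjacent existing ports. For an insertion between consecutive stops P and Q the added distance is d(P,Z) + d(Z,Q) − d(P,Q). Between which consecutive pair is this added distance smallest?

between B and C

Added distance for inserting Z between each consecutive pair:
A–B: 668.5 km
B–C: 507.7 km
C–D: 718.9 km
D–E: 597.7 km
Smallest added distance is 507.7 km, inserting between B and C.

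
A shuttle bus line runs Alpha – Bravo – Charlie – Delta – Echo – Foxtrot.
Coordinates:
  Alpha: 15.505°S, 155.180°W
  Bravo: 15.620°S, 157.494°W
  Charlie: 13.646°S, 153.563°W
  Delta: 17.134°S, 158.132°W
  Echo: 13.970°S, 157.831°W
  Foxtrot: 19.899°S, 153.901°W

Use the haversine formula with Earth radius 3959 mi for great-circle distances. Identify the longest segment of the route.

Leg distances:
Alpha→Bravo: 154.2 mi
Bravo→Charlie: 296.1 mi
Charlie→Delta: 388.2 mi
Delta→Echo: 219.5 mi
Echo→Foxtrot: 485.0 mi
The longest leg is Echo–Foxtrot at 485.0 mi.

Echo–Foxtrot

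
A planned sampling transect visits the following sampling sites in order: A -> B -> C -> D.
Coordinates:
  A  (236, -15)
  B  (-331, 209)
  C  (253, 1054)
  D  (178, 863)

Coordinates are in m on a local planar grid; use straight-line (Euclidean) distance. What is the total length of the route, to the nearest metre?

1842 m

Leg distances:
A→B: 609.6 m  (cumulative 609.6 m)
B→C: 1027.2 m  (cumulative 1636.8 m)
C→D: 205.2 m  (cumulative 1842.0 m)
Total route length ≈ 1842 m.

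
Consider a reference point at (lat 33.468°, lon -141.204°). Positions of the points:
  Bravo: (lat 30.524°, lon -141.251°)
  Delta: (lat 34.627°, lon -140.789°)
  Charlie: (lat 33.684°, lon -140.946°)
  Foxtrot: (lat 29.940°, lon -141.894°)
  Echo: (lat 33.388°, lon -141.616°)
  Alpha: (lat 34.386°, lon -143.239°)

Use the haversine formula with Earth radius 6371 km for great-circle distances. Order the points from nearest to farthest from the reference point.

Distances from the reference point:
Charlie (lat 33.684°, lon -140.946°): 33.9 km
Echo (lat 33.388°, lon -141.616°): 39.3 km
Delta (lat 34.627°, lon -140.789°): 134.4 km
Alpha (lat 34.386°, lon -143.239°): 213.7 km
Bravo (lat 30.524°, lon -141.251°): 327.4 km
Foxtrot (lat 29.940°, lon -141.894°): 397.7 km

Charlie, Echo, Delta, Alpha, Bravo, Foxtrot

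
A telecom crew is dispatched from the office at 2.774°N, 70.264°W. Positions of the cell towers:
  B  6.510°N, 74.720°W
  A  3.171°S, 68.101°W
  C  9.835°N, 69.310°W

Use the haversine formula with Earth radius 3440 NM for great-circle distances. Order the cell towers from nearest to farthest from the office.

Distance from the office at 2.774°N, 70.264°W to each:
B 6.510°N, 74.720°W: 348.4 NM
A 3.171°S, 68.101°W: 379.8 NM
C 9.835°N, 69.310°W: 427.7 NM

B, A, C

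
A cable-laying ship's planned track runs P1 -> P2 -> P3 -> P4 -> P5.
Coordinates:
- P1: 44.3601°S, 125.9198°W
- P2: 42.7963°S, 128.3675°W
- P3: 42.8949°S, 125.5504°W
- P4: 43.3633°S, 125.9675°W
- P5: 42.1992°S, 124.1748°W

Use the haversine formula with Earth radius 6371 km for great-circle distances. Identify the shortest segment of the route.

Leg distances:
P1→P2: 262.9 km
P2→P3: 229.9 km
P3→P4: 62.1 km
P4→P5: 195.3 km
The shortest leg is P3–P4 at 62.1 km.

P3–P4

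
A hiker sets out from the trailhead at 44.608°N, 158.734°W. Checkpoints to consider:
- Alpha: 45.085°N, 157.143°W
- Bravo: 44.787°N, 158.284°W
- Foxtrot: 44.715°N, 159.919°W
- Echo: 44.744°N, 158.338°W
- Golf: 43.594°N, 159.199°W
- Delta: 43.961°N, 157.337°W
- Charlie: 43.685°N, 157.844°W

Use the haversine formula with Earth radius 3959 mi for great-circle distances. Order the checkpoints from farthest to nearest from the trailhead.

Alpha, Delta, Charlie, Golf, Foxtrot, Bravo, Echo

Distances from the trailhead:
Alpha 45.085°N, 157.143°W: 84.6 mi
Delta 43.961°N, 157.337°W: 82.3 mi
Charlie 43.685°N, 157.844°W: 77.6 mi
Golf 43.594°N, 159.199°W: 73.8 mi
Foxtrot 44.715°N, 159.919°W: 58.7 mi
Bravo 44.787°N, 158.284°W: 25.3 mi
Echo 44.744°N, 158.338°W: 21.6 mi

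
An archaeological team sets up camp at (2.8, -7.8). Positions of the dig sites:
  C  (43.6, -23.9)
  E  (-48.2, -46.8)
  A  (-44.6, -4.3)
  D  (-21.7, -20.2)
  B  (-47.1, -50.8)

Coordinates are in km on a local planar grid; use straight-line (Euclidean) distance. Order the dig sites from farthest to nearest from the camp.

B, E, A, C, D

Distance from the camp at (2.8, -7.8) to each:
B (-47.1, -50.8): 65.9 km
E (-48.2, -46.8): 64.2 km
A (-44.6, -4.3): 47.5 km
C (43.6, -23.9): 43.9 km
D (-21.7, -20.2): 27.5 km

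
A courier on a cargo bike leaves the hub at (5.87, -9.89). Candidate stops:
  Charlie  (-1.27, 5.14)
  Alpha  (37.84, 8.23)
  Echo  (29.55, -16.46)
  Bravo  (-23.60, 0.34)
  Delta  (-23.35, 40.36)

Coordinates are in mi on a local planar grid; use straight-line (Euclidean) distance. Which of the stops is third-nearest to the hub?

Distances from the hub ((5.87, -9.89)):
Charlie: 16.6 mi
Echo: 24.6 mi
Bravo: 31.2 mi
Alpha: 36.7 mi
Delta: 58.1 mi
The third-nearest is Bravo at 31.2 mi.

Bravo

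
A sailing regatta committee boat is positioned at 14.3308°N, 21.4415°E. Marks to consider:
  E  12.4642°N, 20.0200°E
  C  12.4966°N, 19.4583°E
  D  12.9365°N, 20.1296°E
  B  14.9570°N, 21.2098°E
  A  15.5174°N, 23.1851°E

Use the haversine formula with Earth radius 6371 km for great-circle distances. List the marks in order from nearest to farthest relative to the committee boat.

B, D, A, E, C

Distance from the committee boat at 14.3308°N, 21.4415°E to each:
B 14.9570°N, 21.2098°E: 74.0 km
D 12.9365°N, 20.1296°E: 210.1 km
A 15.5174°N, 23.1851°E: 229.1 km
E 12.4642°N, 20.0200°E: 258.3 km
C 12.4966°N, 19.4583°E: 296.0 km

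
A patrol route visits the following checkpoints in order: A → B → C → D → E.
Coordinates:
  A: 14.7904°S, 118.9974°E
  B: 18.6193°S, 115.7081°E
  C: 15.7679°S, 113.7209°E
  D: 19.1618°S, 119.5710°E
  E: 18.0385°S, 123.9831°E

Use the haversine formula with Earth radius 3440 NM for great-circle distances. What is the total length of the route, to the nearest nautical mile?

1155 NM

Leg distances:
A→B: 297.7 NM  (cumulative 297.7 NM)
B→C: 205.7 NM  (cumulative 503.3 NM)
C→D: 392.1 NM  (cumulative 895.4 NM)
D→E: 260.0 NM  (cumulative 1155.4 NM)
Total route length ≈ 1155 NM.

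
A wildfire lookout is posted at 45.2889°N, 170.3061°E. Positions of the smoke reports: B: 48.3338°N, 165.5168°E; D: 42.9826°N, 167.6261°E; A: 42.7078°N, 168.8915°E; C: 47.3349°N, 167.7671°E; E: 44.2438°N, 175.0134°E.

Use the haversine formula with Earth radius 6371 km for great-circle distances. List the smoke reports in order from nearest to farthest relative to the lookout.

Computing each great-circle distance from 45.2889°N, 170.3061°E:
C 47.3349°N, 167.7671°E: 299.6 km
A 42.7078°N, 168.8915°E: 308.5 km
D 42.9826°N, 167.6261°E: 333.9 km
E 44.2438°N, 175.0134°E: 389.3 km
B 48.3338°N, 165.5168°E: 497.3 km

C, A, D, E, B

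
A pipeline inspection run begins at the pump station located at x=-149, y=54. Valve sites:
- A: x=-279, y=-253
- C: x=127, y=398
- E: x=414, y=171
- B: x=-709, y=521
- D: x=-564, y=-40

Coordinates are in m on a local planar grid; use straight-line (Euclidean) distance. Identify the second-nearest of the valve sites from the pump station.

D

Distance to each, sorted:
A: 333.4 m
D: 425.5 m
C: 441.0 m
E: 575.0 m
B: 729.2 m
The second-nearest is D at 425.5 m.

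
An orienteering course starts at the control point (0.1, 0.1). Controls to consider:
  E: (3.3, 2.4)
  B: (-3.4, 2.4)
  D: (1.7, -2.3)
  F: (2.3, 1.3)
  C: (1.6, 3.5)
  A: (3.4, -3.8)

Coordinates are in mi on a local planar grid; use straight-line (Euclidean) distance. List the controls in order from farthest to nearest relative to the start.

Distance from the start at (0.1, 0.1) to each:
A (3.4, -3.8): 5.1 mi
B (-3.4, 2.4): 4.2 mi
E (3.3, 2.4): 3.9 mi
C (1.6, 3.5): 3.7 mi
D (1.7, -2.3): 2.9 mi
F (2.3, 1.3): 2.5 mi

A, B, E, C, D, F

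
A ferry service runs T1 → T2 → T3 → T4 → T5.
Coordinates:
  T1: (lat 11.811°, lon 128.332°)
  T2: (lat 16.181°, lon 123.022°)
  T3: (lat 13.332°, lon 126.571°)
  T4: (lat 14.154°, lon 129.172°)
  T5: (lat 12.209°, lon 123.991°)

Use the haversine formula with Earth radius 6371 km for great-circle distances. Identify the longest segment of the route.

T1–T2

Leg distances:
T1→T2: 751.1 km
T2→T3: 495.9 km
T3→T4: 295.4 km
T4→T5: 601.1 km
The longest leg is T1–T2 at 751.1 km.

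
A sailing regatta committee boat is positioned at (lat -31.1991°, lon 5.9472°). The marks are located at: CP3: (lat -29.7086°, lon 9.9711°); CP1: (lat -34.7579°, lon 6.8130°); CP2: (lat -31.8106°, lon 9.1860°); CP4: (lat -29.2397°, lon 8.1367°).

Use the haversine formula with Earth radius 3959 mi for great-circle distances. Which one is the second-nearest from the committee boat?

Distance to each, sorted:
CP4: 188.2 mi
CP2: 195.4 mi
CP1: 251.0 mi
CP3: 260.8 mi
The second-nearest is CP2 at 195.4 mi.

CP2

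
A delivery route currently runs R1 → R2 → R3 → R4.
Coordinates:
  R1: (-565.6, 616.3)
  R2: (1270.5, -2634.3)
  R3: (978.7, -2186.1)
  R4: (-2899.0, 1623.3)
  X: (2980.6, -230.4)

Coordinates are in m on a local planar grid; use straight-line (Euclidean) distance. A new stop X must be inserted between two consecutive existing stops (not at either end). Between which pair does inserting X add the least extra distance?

between R1 and R2

Added distance for inserting X between each consecutive pair:
R1–R2: 2862.7 m
R2–R3: 5213.9 m
R3–R4: 3527.7 m
Smallest added distance is 2862.7 m, inserting between R1 and R2.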